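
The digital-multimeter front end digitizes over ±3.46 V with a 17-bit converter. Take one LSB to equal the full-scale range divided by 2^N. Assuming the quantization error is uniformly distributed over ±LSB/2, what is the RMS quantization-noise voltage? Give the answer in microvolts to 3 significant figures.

The full-scale span is 3.46 − (-3.46) = 6.92 V.
LSB = 6.92 V ÷ 2^17 = 6.92/131072 V = 52.795 µV.
V_rms = LSB/√12 = 52.795 µV / √12 = 15.2 µV.

15.2 µV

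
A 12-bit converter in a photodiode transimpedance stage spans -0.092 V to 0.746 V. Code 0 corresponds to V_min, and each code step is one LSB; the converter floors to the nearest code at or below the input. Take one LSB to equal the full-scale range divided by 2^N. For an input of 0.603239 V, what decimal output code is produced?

3398

Full-scale range = 0.746 V − (-0.092 V) = 0.838 V. LSB = 0.838 V / 2^12 ≈ 204.6 µV.
(V_in − V_min) × 2^12/range = (0.603239 − (-0.092)) × 4096/0.838 = 3398.209.
Floor → code = 3398.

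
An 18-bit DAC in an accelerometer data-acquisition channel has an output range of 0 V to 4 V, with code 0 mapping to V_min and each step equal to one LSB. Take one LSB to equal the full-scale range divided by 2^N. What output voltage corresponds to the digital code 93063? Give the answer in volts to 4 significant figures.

1.420 V

V_FS = 4 V. LSB = 4 V / 2^18.
Output = V_min + (93063/262144) × range = 0 + 0.355007 × 4 V
      = 0 V + 1.42003 V = 1.42003 V.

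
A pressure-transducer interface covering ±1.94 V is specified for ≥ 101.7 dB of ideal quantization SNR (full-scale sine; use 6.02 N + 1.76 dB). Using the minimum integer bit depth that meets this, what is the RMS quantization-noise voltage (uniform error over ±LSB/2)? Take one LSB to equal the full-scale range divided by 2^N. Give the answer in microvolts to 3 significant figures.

Full-scale range = 1.94 V − (-1.94 V) = 3.88 V.
Required N = ⌈(101.7 − 1.76)/6.02⌉ = ⌈16.601⌉ = 17.
Step size = 3.88/131072 V = 29.602 µV.
RMS noise = LSB/√12 = 8.55 µV.

8.55 µV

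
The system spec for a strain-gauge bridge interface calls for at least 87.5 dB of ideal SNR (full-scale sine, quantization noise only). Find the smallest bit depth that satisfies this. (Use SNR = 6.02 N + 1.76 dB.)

6.02 N + 1.76 ≥ 87.5 gives N ≥ 14.243, so the minimum integer is 15.

15 bits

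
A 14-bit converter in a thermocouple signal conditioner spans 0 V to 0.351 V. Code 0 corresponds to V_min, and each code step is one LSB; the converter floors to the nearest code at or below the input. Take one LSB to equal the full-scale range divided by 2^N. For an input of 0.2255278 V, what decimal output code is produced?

Span = 0.351 V. LSB = 0.351 V / 2^14 ≈ 21.42 µV.
(V_in − V_min) × 2^14/range = (0.2255278 − (0)) × 16384/0.351 = 10527.201.
Floor → code = 10527.

10527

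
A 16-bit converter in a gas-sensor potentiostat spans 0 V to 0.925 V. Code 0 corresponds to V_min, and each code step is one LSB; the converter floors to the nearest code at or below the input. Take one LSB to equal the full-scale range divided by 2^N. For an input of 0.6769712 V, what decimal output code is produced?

47963

Full-scale range = 0.925 V. LSB = 0.925 V / 2^16 ≈ 14.11 µV.
V_in − V_min = 0.6769712 − (0) = 0.6769712 V.
Divide by LSB: 0.6769712 × 65536/0.925 = 47963.2266.
Truncating gives code 47963.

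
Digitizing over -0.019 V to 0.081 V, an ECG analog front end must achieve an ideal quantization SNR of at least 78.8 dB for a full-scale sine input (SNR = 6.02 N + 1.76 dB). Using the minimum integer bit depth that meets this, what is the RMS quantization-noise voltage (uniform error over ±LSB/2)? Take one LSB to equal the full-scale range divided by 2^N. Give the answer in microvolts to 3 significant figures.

Range = 0.081 − (-0.019) = 0.1 V.
Required N = ⌈(78.8 − 1.76)/6.02⌉ = ⌈12.797⌉ = 13.
One LSB is 0.1 V / 8192 = 12.207 µV.
V_rms = LSB/√12 = 3.52 µV.

3.52 µV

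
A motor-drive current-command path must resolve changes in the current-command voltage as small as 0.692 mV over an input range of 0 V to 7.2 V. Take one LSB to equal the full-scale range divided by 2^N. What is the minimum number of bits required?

14 bits

V_FS = 7.2 V.
7.2 V / 0.692 mV = 10400. Since 2^13 = 8192 and 2^14 = 16384, N = 14.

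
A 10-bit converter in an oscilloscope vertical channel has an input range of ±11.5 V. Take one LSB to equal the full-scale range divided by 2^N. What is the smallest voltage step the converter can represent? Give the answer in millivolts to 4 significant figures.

22.46 mV

Span: 11.5 V − (-11.5 V) = 23 V.
There are 2^10 = 1024 steps.
LSB = 23 V / 2^10 = 22.46 mV.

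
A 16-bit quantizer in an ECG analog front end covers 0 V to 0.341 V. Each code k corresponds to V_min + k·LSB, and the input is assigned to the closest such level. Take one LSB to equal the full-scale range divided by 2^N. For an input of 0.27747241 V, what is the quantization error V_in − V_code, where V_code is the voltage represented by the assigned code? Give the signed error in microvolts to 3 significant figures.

−1.15 µV

Range is 0.341 V. LSB = 0.341 V / 2^16 ≈ 5.203 µV.
(V_in − V_min)/LSB = (0.27747241 − (0)) × 65536/0.341 = 53326.7797 → nearest code k = 53327.
Reconstructed level: 0 + 53327 × 0.341/65536 V = 0.27747355652 V.
e = 0.27747241 − (0.27747355652) = −1.15 µV.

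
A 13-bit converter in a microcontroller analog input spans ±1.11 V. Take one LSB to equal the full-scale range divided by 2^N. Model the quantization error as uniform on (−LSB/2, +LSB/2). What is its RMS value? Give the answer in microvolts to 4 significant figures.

Range = 1.11 − (-1.11) = 2.22 V.
LSB = 2.22 V ÷ 2^13 = 2.22/8192 V = 270.996 µV.
For a uniform distribution on [−LSB/2, +LSB/2], V_rms = LSB/√12 = 270.996 µV/3.4641 = 78.23 µV.

78.23 µV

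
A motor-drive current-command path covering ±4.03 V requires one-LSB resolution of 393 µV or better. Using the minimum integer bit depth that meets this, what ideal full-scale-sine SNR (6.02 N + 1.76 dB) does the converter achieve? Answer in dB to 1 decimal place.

92.1 dB

Range = 4.03 − (-4.03) = 8.06 V.
8.06 V / 393 µV = 20510. Since 2^14 = 16384 and 2^15 = 32768, N = 15.
6.02(15) + 1.76 = 92.06 dB.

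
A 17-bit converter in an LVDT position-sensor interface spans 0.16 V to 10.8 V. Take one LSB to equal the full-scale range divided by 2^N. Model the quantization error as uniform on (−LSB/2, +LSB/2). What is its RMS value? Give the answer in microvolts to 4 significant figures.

23.43 µV

The full-scale span is 10.8 − (0.16) = 10.64 V.
LSB = 10.64 V / 2^17 = 81.1768 µV.
RMS of a uniform error over width LSB is LSB/√12 = 23.43 µV.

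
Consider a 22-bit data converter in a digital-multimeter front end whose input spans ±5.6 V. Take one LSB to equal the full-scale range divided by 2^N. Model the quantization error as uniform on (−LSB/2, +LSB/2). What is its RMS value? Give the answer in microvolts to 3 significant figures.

Span: 5.6 V − (-5.6 V) = 11.2 V.
One LSB is 11.2 V / 4194304 = 2.6703 µV.
RMS of a uniform error over width LSB is LSB/√12 = 0.771 µV.

0.771 µV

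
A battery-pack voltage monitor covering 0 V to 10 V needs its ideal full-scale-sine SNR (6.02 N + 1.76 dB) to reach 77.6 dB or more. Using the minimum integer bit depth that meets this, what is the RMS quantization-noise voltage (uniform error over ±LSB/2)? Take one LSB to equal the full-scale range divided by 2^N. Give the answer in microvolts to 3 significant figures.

352 µV

V_FS = 10 V.
Solving 6.02 N ≥ 77.6 − 1.76: N ≥ 12.598. Round up → N = 13.
LSB = 10 V / 2^13 = 1.2207 mV.
V_rms = LSB/√12 = 352 µV.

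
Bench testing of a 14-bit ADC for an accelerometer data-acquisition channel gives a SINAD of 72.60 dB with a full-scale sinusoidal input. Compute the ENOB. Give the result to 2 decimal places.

Inverting SNR = 6.02 N + 1.76: N_eff = (72.60 − 1.76)/6.02 = 11.7674.

11.77 bits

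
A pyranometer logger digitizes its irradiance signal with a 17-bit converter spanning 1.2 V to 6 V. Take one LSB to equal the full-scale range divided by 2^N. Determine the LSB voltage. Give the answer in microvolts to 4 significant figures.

36.62 µV

Range = 6 − (1.2) = 4.8 V.
2^17 = 131072 levels.
One LSB is 4.8 V / 131072 = 36.62 µV.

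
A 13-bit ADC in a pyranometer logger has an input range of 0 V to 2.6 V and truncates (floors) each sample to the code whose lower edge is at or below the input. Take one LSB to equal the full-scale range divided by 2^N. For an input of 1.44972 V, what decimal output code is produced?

Full-scale range = 2.6 V. LSB = 2.6 V / 2^13 ≈ 317.4 µV.
(V_in − V_min) × 2^13/range = (1.44972 − (0)) × 8192/2.6 = 4567.733.
Floor → code = 4567.

4567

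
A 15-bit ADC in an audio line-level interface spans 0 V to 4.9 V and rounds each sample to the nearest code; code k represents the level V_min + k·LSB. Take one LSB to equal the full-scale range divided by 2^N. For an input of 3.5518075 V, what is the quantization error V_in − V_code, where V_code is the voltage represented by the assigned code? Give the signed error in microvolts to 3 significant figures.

Span = 4.9 V. LSB = 4.9 V / 2^15 ≈ 149.5 µV.
Position in LSBs: (3.5518075 − (0)) × 32768/4.9 = 23752.1690; rounding gives k = 23752.
Reconstructed level: 0 + 23752 × 4.9/32768 V = 3.5517822266 V.
e = 3.5518075 − (3.5517822266) = +25.3 µV.

+25.3 µV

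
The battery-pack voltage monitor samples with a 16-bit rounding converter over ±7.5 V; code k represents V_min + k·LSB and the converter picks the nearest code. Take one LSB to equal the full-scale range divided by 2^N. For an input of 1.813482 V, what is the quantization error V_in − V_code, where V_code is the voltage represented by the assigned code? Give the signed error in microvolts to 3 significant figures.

Full-scale range = 7.5 V − (-7.5 V) = 15 V. LSB = 15 V / 2^16 ≈ 228.9 µV.
(1.813482 − (-7.5)) / LSB = 9.313482 × 65536/15 = 40691.2238. Nearest integer: k = 40691.
V_code = V_min + k × range/2^16 = -7.5 + 40691 × 15/65536 = 1.8134307861 V.
e = 1.813482 − (1.8134307861) = +51.2 µV.

+51.2 µV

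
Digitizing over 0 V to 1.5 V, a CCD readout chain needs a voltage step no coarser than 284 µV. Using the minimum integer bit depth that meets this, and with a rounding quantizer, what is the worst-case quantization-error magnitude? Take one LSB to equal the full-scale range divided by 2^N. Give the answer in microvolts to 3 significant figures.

V_FS = 1.5 V.
1.5 V / 284 µV = 5282. Since 2^12 = 4096 and 2^13 = 8192, N = 13.
LSB = 1.5 V / 2^13 = 183.11 µV.
Max error for round-to-nearest is LSB/2 = 91.6 µV.

91.6 µV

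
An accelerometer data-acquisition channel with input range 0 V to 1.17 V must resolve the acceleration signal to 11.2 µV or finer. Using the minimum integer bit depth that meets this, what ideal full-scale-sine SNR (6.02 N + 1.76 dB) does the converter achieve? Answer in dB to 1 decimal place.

Full-scale range = 1.17 V.
Need 2^N ≥ 1.17 V / 11.2 µV = 104500 → N_min = 17.
6.02(17) + 1.76 = 104.10 dB.

104.1 dB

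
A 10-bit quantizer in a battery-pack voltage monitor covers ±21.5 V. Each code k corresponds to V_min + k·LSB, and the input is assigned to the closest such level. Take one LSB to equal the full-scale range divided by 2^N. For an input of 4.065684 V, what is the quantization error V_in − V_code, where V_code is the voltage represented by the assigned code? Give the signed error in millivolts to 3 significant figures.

−7.56 mV

Range = 21.5 − (-21.5) = 43 V. LSB = 43 V / 2^10 ≈ 41.99 mV.
(V_in − V_min)/LSB = (4.065684 − (-21.5)) × 1024/43 = 608.8200 → nearest code k = 609.
Reconstructed level: -21.5 + 609 × 43/1024 V = 4.073242188 V.
Error = V_in − V_code = 4.065684 − (4.073242188) = −7.56 mV.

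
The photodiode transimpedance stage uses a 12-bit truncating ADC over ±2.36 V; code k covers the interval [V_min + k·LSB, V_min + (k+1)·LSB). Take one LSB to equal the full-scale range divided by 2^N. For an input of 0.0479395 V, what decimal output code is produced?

2089

The full-scale span is 2.36 − (-2.36) = 4.72 V. LSB = 4.72 V / 2^12 ≈ 1.152 mV.
V_in − V_min = 0.0479395 − (-2.36) = 2.4079395 V.
Divide by LSB: 2.4079395 × 4096/4.72 = 2089.6017.
Truncating gives code 2089.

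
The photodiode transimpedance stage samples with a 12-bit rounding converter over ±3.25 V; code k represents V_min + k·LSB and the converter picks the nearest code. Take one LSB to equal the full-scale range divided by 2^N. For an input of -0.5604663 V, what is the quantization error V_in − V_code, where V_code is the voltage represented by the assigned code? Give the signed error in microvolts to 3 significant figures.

−286 µV

Full-scale range = 3.25 V − (-3.25 V) = 6.5 V. LSB = 6.5 V / 2^12 ≈ 1.587 mV.
Position in LSBs: (-0.5604663 − (-3.25)) × 4096/6.5 = 1694.8200; rounding gives k = 1695.
V_code = -3.25 + (1695/4096) × 6.5 = -0.5601806641 V.
V_in − V_code = -0.5604663 − (-0.5601806641) = −286 µV.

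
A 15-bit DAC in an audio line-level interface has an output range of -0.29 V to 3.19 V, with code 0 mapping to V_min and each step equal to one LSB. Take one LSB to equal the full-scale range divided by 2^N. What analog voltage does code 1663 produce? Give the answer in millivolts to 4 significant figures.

Span: 3.19 V − (-0.29 V) = 3.48 V. LSB = 3.48 V / 2^15.
V_out = V_min + code × LSB = -0.29 V + 1663 × 3.48 V / 32768
      = -0.29 V + 0.176613 V = -0.113387 V.

-113.4 mV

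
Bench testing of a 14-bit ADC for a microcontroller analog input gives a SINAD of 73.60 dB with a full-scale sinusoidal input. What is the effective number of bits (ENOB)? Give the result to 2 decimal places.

ENOB = (73.60 − 1.76)/6.02 = 11.9336 bits.

11.93 bits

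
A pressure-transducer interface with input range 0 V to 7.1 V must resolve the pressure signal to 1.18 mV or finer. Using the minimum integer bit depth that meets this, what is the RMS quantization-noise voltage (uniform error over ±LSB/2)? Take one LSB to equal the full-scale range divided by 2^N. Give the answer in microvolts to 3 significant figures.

250 µV

Full-scale range = 7.1 V.
Levels needed ≥ 7.1/1.18 mV = 6017. 2^13 = 8192 suffices, so N_min = 13.
LSB = 7.1 V / 2^13 = 0.86670 mV.
σ_q = LSB/√12 = 0.86670 mV/3.4641 = 250 µV.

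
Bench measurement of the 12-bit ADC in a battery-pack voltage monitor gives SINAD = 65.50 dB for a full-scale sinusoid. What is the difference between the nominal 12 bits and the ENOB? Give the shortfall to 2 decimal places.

ENOB = (SINAD − 1.76)/6.02 = (65.50 − 1.76)/6.02 = 10.5880 bits.
Lost resolution: 12 − 10.5880 = 1.4120 bits.

1.41 bits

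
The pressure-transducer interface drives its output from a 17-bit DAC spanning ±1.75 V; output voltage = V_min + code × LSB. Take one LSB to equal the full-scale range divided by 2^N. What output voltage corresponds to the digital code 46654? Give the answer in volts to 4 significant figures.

The full-scale span is 1.75 − (-1.75) = 3.5 V. LSB = 3.5 V / 2^17.
Output = V_min + (46654/131072) × range = -1.75 + 0.355942 × 3.5 V
      = -1.75 + 1.24580 = -0.504204 V.

-0.5042 V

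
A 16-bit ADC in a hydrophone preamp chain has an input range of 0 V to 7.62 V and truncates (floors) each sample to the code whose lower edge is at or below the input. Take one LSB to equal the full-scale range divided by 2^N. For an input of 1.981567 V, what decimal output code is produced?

17042

V_FS = 7.62 V. LSB = 7.62 V / 2^16 ≈ 116.3 µV.
V_in − V_min = 1.981567 − (0) = 1.981567 V.
Divide by LSB: 1.981567 × 65536/7.62 = 17042.5164.
Truncating gives code 17042.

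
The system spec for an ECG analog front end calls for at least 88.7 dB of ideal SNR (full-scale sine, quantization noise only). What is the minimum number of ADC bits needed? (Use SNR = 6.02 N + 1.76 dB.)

Required N = ⌈(88.7 − 1.76)/6.02⌉ = ⌈14.442⌉ = 15.

15 bits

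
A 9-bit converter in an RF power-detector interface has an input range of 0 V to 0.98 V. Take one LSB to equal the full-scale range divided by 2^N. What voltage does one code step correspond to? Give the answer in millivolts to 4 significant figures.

1.914 mV

Span = 0.98 V.
2^9 = 512 levels.
One LSB is 0.98 V / 512 = 1.914 mV.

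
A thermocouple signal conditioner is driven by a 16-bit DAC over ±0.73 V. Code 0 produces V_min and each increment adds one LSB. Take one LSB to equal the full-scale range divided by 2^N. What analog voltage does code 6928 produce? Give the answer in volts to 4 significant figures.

-0.5757 V

The full-scale span is 0.73 − (-0.73) = 1.46 V. LSB = 1.46 V / 2^16.
V_out = -0.73 + 6928 × (1.46/65536) V
      = -0.73 + 0.154341 = -0.575659 V.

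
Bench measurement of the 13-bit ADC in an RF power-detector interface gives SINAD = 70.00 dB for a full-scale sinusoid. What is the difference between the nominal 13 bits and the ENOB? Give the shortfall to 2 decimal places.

1.66 bits

N_eff = (70.00 − 1.76)/6.02 = 11.3355 bits.
Lost resolution: 13 − 11.3355 = 1.6645 bits.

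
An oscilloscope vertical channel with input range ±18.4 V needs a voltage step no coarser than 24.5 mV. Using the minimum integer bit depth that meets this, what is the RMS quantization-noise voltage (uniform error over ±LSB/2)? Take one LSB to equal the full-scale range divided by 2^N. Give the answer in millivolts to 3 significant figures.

5.19 mV

The full-scale span is 18.4 − (-18.4) = 36.8 V.
36.8 V / 24.5 mV = 1502. Since 2^10 = 1024 and 2^11 = 2048, N = 11.
Step size = 36.8/2048 V = 17.969 mV.
σ_q = LSB/√12 = 17.969 mV/3.4641 = 5.19 mV.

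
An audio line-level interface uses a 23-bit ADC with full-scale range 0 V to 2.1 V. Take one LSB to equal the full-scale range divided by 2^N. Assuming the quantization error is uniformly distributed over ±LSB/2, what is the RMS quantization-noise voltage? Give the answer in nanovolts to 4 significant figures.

72.27 nV

V_FS = 2.1 V.
LSB = 2.1 V / 2^23 = 250.340 nV.
For a uniform distribution on [−LSB/2, +LSB/2], V_rms = LSB/√12 = 250.340 nV/3.4641 = 72.27 nV.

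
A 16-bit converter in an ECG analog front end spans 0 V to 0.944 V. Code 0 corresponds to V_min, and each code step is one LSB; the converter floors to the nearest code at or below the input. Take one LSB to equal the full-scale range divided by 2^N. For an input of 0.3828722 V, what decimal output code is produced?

Range is 0.944 V. LSB = 0.944 V / 2^16 ≈ 14.40 µV.
(V_in − V_min) × 2^16/range = (0.3828722 − (0)) × 65536/0.944 = 26580.416.
Floor → code = 26580.

26580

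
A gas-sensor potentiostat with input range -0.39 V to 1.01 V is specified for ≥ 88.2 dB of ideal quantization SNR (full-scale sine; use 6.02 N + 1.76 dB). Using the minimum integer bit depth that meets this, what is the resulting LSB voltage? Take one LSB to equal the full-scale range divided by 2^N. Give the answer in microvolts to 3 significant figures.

42.7 µV

Full-scale range = 1.01 V − (-0.39 V) = 1.4 V.
N ≥ (88.2 − 1.76)/6.02 = 14.359 → N_min = 15.
One LSB is 1.4 V / 32768 = 42.7 µV.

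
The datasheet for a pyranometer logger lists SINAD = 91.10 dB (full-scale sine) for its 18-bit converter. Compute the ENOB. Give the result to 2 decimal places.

14.84 bits

ENOB = (91.10 − 1.76)/6.02 = 14.8405 bits.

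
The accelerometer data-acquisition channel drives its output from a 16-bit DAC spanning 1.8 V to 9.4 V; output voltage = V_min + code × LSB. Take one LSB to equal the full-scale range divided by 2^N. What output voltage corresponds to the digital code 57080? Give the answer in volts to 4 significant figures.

The full-scale span is 9.4 − (1.8) = 7.6 V. LSB = 7.6 V / 2^16.
Output = V_min + (57080/65536) × range = 1.8 + 0.870972 × 7.6 V
      = 1.8 V + 6.61938 V = 8.41938 V.

8.419 V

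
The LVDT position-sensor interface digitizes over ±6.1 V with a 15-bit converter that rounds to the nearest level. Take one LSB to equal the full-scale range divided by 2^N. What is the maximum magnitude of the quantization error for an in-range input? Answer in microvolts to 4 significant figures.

186.2 µV

Full-scale range = 6.1 V − (-6.1 V) = 12.2 V.
LSB = 12.2 V ÷ 2^15 = 12.2/32768 V = 372.314 µV.
Worst-case error for round-to-nearest is half an LSB: 186.2 µV.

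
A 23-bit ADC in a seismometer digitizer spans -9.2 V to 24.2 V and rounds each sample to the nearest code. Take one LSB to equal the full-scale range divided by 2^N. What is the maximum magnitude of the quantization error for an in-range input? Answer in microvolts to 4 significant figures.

1.991 µV

The full-scale span is 24.2 − (-9.2) = 33.4 V.
One LSB is 33.4 V / 8388608 = 3.98159 µV.
A rounding quantizer has |error| ≤ LSB/2 = 1.991 µV.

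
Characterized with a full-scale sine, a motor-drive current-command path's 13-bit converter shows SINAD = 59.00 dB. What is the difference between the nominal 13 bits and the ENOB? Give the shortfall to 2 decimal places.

3.49 bits

Effective bits = (59.00 − 1.76)/6.02 = 9.5083.
13 − 9.5083 = 3.49 bits below nominal.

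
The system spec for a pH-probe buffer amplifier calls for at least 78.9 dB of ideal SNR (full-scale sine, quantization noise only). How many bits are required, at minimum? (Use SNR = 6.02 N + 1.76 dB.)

13 bits

N ≥ (78.9 − 1.76)/6.02 = 12.814 → N_min = 13.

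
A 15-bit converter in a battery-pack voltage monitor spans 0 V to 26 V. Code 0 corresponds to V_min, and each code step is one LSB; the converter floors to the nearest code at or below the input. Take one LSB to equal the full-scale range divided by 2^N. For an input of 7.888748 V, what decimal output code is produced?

Full-scale range = 26 V. LSB = 26 V / 2^15 ≈ 0.7935 mV.
V_in − V_min = 7.888748 − (0) = 7.888748 V.
Divide by LSB: 7.888748 × 32768/26 = 9942.2498.
Truncating gives code 9942.

9942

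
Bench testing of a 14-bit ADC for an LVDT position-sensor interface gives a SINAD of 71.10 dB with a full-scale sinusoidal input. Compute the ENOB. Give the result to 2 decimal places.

(71.10 − 1.76) / 6.02 = 69.34/6.02 = 11.5183 effective bits.

11.52 bits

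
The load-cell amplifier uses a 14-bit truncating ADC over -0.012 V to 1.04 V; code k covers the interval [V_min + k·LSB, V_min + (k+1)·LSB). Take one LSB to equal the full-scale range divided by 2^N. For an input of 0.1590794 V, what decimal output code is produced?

2664

Full-scale range = 1.04 V − (-0.012 V) = 1.052 V. LSB = 1.052 V / 2^14 ≈ 64.21 µV.
V_in − V_min = 0.1590794 − (-0.012) = 0.1710794 V.
Divide by LSB: 0.1710794 × 16384/1.052 = 2664.4153.
Truncating gives code 2664.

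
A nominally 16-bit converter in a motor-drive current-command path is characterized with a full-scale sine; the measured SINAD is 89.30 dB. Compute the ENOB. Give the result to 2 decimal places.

ENOB = (SINAD − 1.76) / 6.02 = (89.30 − 1.76) / 6.02 = 87.54 / 6.02 = 14.5415.

14.54 bits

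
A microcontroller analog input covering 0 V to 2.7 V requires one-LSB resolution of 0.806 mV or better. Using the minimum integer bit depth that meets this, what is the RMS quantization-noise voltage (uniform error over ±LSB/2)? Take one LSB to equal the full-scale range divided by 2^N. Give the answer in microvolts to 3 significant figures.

Full-scale range = 2.7 V.
Need 2^N ≥ 2.7 V / 0.806 mV = 3350 → N_min = 12.
LSB = 2.7 V / 2^12 = 0.65918 mV.
RMS noise = LSB/√12 = 190 µV.

190 µV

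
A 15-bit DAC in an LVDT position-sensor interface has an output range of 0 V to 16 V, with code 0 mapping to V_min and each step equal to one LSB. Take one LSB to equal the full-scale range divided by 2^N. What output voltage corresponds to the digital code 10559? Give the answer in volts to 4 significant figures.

V_FS = 16 V. LSB = 16 V / 2^15.
V_out = V_min + code × LSB = 0 V + 10559 × 16 V / 32768
      = 0 + 5.15576 = 5.15576 V.

5.156 V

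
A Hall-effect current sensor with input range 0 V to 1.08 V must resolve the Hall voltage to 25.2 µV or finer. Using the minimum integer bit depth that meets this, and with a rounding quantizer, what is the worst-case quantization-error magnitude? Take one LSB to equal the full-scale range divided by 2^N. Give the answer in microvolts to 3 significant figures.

Range is 1.08 V.
Required number of levels: 1.08/25.2 µV = 42857; smallest N with 2^N ≥ that is 16.
Step size = 1.08/65536 V = 16.479 µV.
Max error for round-to-nearest is LSB/2 = 8.24 µV.

8.24 µV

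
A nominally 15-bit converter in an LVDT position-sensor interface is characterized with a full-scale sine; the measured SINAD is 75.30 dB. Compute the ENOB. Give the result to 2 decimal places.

ENOB = (75.30 − 1.76)/6.02 = 12.2159 bits.

12.22 bits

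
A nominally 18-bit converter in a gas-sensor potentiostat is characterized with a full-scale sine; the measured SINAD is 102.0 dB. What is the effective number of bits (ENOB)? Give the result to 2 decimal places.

(102.0 − 1.76) / 6.02 = 100.24/6.02 = 16.6512 effective bits.

16.65 bits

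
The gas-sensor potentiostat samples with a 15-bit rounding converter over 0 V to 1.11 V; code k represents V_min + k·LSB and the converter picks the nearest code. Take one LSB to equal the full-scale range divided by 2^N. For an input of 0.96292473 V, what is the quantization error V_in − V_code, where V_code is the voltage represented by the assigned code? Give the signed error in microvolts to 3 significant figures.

+7.86 µV

Full-scale range = 1.11 V. LSB = 1.11 V / 2^15 ≈ 33.87 µV.
(0.96292473 − (0)) / LSB = 0.96292473 × 32768/1.11 = 28426.2320. Nearest integer: k = 28426.
Reconstructed level: 0 + 28426 × 1.11/32768 V = 0.96291687012 V.
Error = V_in − V_code = 0.96292473 − (0.96291687012) = +7.86 µV.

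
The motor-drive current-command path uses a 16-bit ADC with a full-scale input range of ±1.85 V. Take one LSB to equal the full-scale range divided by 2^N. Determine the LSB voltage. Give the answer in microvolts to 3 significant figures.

56.5 µV

The full-scale span is 1.85 − (-1.85) = 3.7 V.
Number of codes = 2^16 = 65536.
One LSB is 3.7 V / 65536 = 56.5 µV.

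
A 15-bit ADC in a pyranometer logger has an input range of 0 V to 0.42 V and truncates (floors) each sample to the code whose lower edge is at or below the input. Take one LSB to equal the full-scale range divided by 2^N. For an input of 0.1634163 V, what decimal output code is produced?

12749

V_FS = 0.42 V. LSB = 0.42 V / 2^15 ≈ 12.82 µV.
(V_in − V_min) × 2^15/range = (0.1634163 − (0)) × 32768/0.42 = 12749.584.
Floor → code = 12749.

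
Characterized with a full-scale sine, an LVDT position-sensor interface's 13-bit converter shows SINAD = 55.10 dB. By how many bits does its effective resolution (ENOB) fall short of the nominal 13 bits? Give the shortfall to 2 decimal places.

Effective bits = (55.10 − 1.76)/6.02 = 8.8605.
13 − 8.8605 = 4.14 bits below nominal.

4.14 bits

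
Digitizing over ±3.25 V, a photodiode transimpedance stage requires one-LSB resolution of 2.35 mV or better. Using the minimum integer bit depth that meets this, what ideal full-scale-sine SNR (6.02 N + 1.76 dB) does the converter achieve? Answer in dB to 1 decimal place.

Range = 3.25 − (-3.25) = 6.5 V.
6.5 V / 2.35 mV = 2766. Since 2^11 = 2048 and 2^12 = 4096, N = 12.
SNR = 6.02 × 12 + 1.76 = 74.00 dB.

74.0 dB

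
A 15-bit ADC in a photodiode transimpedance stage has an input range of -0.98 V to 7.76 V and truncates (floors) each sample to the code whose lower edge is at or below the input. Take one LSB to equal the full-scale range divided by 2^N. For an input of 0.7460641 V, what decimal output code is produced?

6471

Full-scale range = 7.76 V − (-0.98 V) = 8.74 V. LSB = 8.74 V / 2^15 ≈ 266.7 µV.
(V_in − V_min) × 2^15/range = (0.7460641 − (-0.98)) × 32768/8.74 = 6471.358.
Floor → code = 6471.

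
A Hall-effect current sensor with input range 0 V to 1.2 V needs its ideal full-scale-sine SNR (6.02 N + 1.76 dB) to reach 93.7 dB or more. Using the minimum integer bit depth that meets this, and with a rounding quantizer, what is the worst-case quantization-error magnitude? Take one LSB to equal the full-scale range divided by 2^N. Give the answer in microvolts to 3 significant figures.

Full-scale range = 1.2 V.
N ≥ (93.7 − 1.76)/6.02 = 15.272 → N_min = 16.
Step size = 1.2/65536 V = 18.311 µV.
Half an LSB is 9.16 µV.

9.16 µV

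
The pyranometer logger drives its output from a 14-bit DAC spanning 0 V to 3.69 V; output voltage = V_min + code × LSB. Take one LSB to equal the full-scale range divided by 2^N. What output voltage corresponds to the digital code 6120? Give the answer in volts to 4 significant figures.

1.378 V

Span = 3.69 V. LSB = 3.69 V / 2^14.
V_out = 0 + 6120 × (3.69/16384) V
      = 0 + 1.37834 = 1.37834 V.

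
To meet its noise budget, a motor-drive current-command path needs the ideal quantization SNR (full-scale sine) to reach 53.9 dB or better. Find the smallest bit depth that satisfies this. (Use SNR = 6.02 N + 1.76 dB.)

6.02 N + 1.76 ≥ 53.9 gives N ≥ 8.661, so the minimum integer is 9.

9 bits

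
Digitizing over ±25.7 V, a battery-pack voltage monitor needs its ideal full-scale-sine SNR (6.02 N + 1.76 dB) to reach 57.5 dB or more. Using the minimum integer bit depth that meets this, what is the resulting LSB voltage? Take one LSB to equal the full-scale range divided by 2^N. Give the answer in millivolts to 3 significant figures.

Full-scale range = 25.7 V − (-25.7 V) = 51.4 V.
N ≥ (57.5 − 1.76)/6.02 = 9.259 → N_min = 10.
One LSB is 51.4 V / 1024 = 50.2 mV.

50.2 mV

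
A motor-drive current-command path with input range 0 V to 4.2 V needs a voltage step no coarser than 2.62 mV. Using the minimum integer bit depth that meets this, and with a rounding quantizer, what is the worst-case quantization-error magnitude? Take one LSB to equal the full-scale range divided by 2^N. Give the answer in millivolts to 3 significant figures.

Range is 4.2 V.
4.2 V / 2.62 mV = 1603. Since 2^10 = 1024 and 2^11 = 2048, N = 11.
Step size = 4.2/2048 V = 2.0508 mV.
Half an LSB is 1.03 mV.

1.03 mV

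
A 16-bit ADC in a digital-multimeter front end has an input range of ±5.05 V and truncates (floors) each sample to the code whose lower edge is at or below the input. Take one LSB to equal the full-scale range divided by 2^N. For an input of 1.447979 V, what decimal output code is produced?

42163

Span: 5.05 V − (-5.05 V) = 10.1 V. LSB = 10.1 V / 2^16 ≈ 154.1 µV.
V_in − V_min = 1.447979 − (-5.05) = 6.497979 V.
Divide by LSB: 6.497979 × 65536/10.1 = 42163.5200.
Truncating gives code 42163.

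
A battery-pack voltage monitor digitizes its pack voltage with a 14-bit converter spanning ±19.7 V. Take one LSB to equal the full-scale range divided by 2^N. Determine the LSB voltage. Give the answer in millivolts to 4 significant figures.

2.405 mV

Span: 19.7 V − (-19.7 V) = 39.4 V.
There are 2^14 = 16384 steps.
One LSB is 39.4 V / 16384 = 2.405 mV.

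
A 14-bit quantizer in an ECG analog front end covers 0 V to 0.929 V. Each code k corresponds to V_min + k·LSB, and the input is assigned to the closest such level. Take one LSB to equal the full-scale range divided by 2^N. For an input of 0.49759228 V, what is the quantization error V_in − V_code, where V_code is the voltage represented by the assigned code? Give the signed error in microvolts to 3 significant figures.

−21.5 µV

V_FS = 0.929 V. LSB = 0.929 V / 2^14 ≈ 56.70 µV.
(V_in − V_min)/LSB = (0.49759228 − (0)) × 16384/0.929 = 8775.6210 → nearest code k = 8776.
V_code = 0 + (8776/16384) × 0.929 = 0.49761376953 V.
V_in − V_code = 0.49759228 − (0.49761376953) = −21.5 µV.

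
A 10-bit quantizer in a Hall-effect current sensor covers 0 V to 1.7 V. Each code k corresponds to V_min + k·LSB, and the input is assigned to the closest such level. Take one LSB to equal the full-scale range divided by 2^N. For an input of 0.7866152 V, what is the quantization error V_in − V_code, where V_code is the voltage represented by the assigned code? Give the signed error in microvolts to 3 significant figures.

−299 µV

Span = 1.7 V. LSB = 1.7 V / 2^10 ≈ 1.660 mV.
(V_in − V_min)/LSB = (0.7866152 − (0)) × 1024/1.7 = 473.8200 → nearest code k = 474.
V_code = V_min + k × range/2^10 = 0 + 474 × 1.7/1024 = 0.7869140625 V.
V_in − V_code = 0.7866152 − (0.7869140625) = −299 µV.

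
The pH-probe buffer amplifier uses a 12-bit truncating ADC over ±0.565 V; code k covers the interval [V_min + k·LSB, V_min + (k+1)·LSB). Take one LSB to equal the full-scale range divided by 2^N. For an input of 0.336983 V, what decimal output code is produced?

Span: 0.565 V − (-0.565 V) = 1.13 V. LSB = 1.13 V / 2^12 ≈ 275.9 µV.
V_in − V_min = 0.336983 − (-0.565) = 0.901983 V.
Divide by LSB: 0.901983 × 4096/1.13 = 3269.4888.
Truncating gives code 3269.

3269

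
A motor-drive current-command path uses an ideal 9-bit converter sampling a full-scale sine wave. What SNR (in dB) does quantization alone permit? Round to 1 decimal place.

Ideal quantization SNR: 6.02 × 9 + 1.76 dB = 55.9 dB.

55.9 dB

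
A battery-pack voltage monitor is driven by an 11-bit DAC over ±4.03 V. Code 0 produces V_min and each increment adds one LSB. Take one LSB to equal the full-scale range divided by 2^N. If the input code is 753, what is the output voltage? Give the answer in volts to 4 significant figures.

Span: 4.03 V − (-4.03 V) = 8.06 V. LSB = 8.06 V / 2^11.
Output = V_min + (753/2048) × range = -4.03 + 0.367676 × 8.06 V
      = -4.03 V + 2.96347 V = -1.06653 V.

-1.067 V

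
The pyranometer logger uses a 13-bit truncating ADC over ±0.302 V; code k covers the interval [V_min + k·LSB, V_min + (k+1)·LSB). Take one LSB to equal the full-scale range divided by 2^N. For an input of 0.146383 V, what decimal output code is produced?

The full-scale span is 0.302 − (-0.302) = 0.604 V. LSB = 0.604 V / 2^13 ≈ 73.73 µV.
code = ⌊(V_in − V_min)/LSB⌋ = ⌊(V_in − V_min) × 2^13 / range⌋
     = ⌊(0.146383 − (-0.302)) × 8192 / 0.604⌋ = ⌊0.448383 × 8192/0.604⌋
     = ⌊6081.380⌋ = 6081.

6081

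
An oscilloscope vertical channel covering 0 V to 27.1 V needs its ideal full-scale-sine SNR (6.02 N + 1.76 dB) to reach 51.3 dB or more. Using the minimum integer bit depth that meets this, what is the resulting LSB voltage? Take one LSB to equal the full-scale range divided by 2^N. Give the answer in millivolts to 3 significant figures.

Range is 27.1 V.
6.02 N + 1.76 ≥ 51.3 gives N ≥ 8.229, so the minimum integer is 9.
Step size = 27.1/512 V = 52.9 mV.

52.9 mV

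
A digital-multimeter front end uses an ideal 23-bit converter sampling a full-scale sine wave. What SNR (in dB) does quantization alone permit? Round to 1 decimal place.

140.2 dB

6.02(23) + 1.76 = 138.46 + 1.76 = 140.22 dB.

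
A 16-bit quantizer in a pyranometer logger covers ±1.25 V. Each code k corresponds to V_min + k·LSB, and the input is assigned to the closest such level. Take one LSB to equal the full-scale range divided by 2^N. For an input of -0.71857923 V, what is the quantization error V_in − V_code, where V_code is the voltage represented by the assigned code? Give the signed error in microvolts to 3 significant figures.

−4.71 µV

The full-scale span is 1.25 − (-1.25) = 2.5 V. LSB = 2.5 V / 2^16 ≈ 38.15 µV.
(-0.71857923 − (-1.25)) / LSB = 0.53142077 × 65536/2.5 = 13930.8766. Nearest integer: k = 13931.
Reconstructed level: -1.25 + 13931 × 2.5/65536 V = -0.71857452393 V.
e = -0.71857923 − (-0.71857452393) = −4.71 µV.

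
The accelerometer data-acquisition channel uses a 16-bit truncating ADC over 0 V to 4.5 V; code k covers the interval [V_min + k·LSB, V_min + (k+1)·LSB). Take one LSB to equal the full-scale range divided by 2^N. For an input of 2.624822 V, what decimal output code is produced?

38226

Span = 4.5 V. LSB = 4.5 V / 2^16 ≈ 68.66 µV.
V_in − V_min = 2.624822 − (0) = 2.624822 V.
Divide by LSB: 2.624822 × 65536/4.5 = 38226.7410.
Truncating gives code 38226.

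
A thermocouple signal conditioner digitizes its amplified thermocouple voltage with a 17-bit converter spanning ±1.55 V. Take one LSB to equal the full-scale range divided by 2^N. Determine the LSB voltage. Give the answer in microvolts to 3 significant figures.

23.7 µV

Span: 1.55 V − (-1.55 V) = 3.1 V.
There are 2^17 = 131072 steps.
One LSB is 3.1 V / 131072 = 23.7 µV.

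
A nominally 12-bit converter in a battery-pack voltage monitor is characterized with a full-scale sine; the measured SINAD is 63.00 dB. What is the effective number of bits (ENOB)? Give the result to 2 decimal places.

ENOB = (63.00 − 1.76)/6.02 = 10.1728 bits.

10.17 bits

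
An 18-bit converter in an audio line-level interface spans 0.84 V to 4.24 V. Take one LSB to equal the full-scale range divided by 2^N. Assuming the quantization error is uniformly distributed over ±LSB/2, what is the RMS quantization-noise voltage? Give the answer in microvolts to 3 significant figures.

3.74 µV

The full-scale span is 4.24 − (0.84) = 3.4 V.
LSB = 3.4 V / 2^18 = 12.970 µV.
σ_q = LSB/√12 = 12.970 µV/3.4641 = 3.74 µV.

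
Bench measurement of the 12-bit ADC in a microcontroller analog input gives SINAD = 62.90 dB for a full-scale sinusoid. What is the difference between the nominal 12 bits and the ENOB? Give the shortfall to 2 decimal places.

1.84 bits

N_eff = (62.90 − 1.76)/6.02 = 10.1561 bits.
Shortfall = 12 − 10.1561 = 1.8439 bits.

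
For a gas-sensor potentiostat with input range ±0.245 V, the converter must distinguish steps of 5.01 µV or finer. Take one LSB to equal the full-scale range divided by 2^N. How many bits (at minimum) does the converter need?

Range = 0.245 − (-0.245) = 0.49 V.
Need 2^N ≥ 0.49 V / 5.01 µV = 97800 → N_min = 17.

17 bits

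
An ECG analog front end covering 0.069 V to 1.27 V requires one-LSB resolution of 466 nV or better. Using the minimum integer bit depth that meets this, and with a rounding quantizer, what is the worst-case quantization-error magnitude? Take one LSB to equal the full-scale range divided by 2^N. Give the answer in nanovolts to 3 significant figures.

143 nV

Range = 1.27 − (0.069) = 1.201 V.
Need 2^N ≥ 1.201 V / 466 nV = 2.577e6 → N_min = 22.
Step size = 1.201/4194304 V = 286.34 nV.
|e|_max = LSB/2 = 143 nV.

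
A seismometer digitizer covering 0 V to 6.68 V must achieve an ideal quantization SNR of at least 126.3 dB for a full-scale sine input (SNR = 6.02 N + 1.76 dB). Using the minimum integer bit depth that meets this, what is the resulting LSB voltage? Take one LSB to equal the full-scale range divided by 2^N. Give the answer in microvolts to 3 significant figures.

Full-scale range = 6.68 V.
Required N = ⌈(126.3 − 1.76)/6.02⌉ = ⌈20.688⌉ = 21.
LSB = 6.68 V / 2^21 = 3.19 µV.

3.19 µV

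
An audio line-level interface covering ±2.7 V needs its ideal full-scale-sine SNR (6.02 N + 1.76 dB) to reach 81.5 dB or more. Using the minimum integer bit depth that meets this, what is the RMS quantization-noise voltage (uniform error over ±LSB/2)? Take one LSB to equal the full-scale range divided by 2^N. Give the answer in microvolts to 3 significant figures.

Range = 2.7 − (-2.7) = 5.4 V.
Solving 6.02 N ≥ 81.5 − 1.76: N ≥ 13.246. Round up → N = 14.
LSB = 5.4 V / 2^14 = 329.59 µV.
V_rms = LSB/√12 = 95.1 µV.

95.1 µV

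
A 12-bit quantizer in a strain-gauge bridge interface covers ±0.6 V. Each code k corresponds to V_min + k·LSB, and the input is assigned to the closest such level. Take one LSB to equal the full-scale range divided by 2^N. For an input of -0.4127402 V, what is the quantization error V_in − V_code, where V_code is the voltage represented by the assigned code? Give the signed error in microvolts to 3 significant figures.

+52.8 µV

Range = 0.6 − (-0.6) = 1.2 V. LSB = 1.2 V / 2^12 ≈ 293.0 µV.
(-0.4127402 − (-0.6)) / LSB = 0.1872598 × 4096/1.2 = 639.1801. Nearest integer: k = 639.
V_code = V_min + k × range/2^12 = -0.6 + 639 × 1.2/4096 = -0.4127929688 V.
Error = V_in − V_code = -0.4127402 − (-0.4127929688) = +52.8 µV.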